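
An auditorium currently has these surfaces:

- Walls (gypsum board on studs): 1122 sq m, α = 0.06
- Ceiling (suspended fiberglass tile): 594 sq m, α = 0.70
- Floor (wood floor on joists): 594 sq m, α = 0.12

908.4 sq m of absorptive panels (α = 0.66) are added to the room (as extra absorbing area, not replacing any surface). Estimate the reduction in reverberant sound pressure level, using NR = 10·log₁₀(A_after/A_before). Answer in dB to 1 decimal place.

3.2 dB

Total absorption A_before = 1122*0.06 + 594*0.70 + 594*0.12
  = 67.320 + 415.800 + 71.280 = 554.400 sq m sabins.
Treatment contributes 908.4·0.66 = 599.544 sabins.
New total A_after = 1153.944 sabins.
Reduction = 10 log₁₀(A_after/A_before) = 10 log₁₀(2.0814) = 3.2 dB.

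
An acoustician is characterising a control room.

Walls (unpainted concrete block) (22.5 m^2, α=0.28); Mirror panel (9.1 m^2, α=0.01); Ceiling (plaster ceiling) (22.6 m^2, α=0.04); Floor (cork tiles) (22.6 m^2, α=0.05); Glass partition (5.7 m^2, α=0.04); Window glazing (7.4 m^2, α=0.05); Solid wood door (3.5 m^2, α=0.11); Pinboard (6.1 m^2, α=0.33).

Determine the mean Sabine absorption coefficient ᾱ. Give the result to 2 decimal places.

Total surface area S = 99.5 m^2.
Weighted sum Σ Sα = 11.421.
ᾱ = 11.421 / 99.5 = 0.11.

0.11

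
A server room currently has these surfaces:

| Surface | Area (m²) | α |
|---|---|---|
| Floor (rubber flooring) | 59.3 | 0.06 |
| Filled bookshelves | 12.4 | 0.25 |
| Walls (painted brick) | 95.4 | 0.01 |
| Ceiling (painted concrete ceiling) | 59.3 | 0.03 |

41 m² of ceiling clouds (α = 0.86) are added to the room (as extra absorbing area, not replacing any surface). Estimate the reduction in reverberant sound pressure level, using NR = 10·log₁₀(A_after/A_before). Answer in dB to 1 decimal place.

Total absorption A_before = 59.3*0.06 + 12.4*0.25 + 95.4*0.01 + 59.3*0.03
  = 3.558 + 3.100 + 0.954 + 1.779 = 9.391 m² sabins.
Treatment contributes 41·0.86 = 35.260 sabins.
New total A_after = 44.651 sabins.
Reduction = 10 log₁₀(A_after/A_before) = 10 log₁₀(4.7547) = 6.8 dB.

6.8 dB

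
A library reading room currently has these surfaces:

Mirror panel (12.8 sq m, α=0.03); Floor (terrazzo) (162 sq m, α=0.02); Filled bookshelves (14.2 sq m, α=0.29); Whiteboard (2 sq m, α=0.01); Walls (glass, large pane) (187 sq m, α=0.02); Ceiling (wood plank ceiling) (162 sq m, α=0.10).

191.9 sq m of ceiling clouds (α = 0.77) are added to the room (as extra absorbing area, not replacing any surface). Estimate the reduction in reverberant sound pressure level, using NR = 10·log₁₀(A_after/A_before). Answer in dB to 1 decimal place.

8.0 dB

Equivalent absorption area: A_before = 12.8·0.03 + 162·0.02 + 14.2·0.29 + 2·0.01 + 187·0.02 + 162·0.10 = 27.702 sq m.
Treatment contributes 191.9·0.77 = 147.763 sabins.
A_after = 27.702 + 147.763 = 175.465 sabins.
Reduction = 10 log₁₀(A_after/A_before) = 10 log₁₀(6.3340) = 8.0 dB.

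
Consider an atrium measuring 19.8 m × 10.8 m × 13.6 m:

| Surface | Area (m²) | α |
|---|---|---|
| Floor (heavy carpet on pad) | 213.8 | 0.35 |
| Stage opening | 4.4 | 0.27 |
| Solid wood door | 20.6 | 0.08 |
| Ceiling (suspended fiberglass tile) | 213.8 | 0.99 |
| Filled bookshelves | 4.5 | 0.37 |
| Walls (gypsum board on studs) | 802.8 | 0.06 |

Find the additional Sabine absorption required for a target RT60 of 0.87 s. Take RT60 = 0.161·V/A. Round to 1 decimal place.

Equivalent absorption area: A₁ = 213.8*0.35 + 4.4*0.27 + 20.6*0.08 + 213.8*0.99 + 4.5*0.37 + 802.8*0.06 = 339.161 m².
V = 2908.224 m³. Required absorption A₂ = 0.161 × 2908.224 / 0.87 = 538.189 sabins.
Additional absorption ΔA = 538.189 − 339.161 = 199.0 sabins.

199.0 sabins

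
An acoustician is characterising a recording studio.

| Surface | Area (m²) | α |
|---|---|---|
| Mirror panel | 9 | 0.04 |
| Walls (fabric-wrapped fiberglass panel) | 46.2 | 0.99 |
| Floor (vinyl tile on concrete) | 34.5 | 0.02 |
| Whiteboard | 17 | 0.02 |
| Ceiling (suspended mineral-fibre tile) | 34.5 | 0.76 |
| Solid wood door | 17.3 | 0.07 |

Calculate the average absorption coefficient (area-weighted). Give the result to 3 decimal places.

0.470

Total surface area S = 158.5 m².
A = 9×0.04 + 46.2×0.99 + 34.5×0.02 + 17×0.02 + 34.5×0.76 + 17.3×0.07 = 74.559 sabins.
ᾱ = 74.559 / 158.5 = 0.470.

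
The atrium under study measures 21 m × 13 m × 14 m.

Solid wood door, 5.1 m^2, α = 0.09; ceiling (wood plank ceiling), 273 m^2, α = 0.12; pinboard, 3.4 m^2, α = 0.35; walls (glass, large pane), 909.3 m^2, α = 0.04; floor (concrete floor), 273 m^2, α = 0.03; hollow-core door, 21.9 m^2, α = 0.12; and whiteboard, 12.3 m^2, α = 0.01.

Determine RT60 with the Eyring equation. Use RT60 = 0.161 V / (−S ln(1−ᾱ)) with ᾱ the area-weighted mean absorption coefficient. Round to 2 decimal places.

7.32 s

S = Σ Sᵢ = 1498.0 m^2.
Σ(Sᵢαᵢ) = 5.1·0.09 + 273·0.12 + 3.4·0.35 + 909.3·0.04 + 273·0.03 + 21.9·0.12 + 12.3·0.01 = 81.722.
ᾱ = 81.722 / 1498.0 = 0.0546.
−S·ln(1−ᾱ) = −1498.0 × ln(1 − 0.0546) = 84.108.
V = 21 × 13 × 14 = 3822 m³.
RT60 = 0.161 × 3822 / 84.108 = 7.32 s.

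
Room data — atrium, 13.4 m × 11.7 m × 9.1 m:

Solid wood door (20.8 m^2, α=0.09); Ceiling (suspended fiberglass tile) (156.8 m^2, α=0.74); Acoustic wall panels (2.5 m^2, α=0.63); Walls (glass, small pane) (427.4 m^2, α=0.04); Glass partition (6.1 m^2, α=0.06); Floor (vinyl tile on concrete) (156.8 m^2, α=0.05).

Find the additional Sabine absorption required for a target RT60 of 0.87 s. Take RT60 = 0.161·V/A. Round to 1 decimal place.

119.2 sabins

Summing Sᵢαᵢ: 1.872 + 116.032 + 1.575 + 17.096 + 0.366 + 7.840 → A₁ = 144.781 sabins.
Target A₂ = 0.161·1426.698/0.87 = 264.021 sabins (V = 1426.698 m³).
Additional absorption ΔA = 264.021 − 144.781 = 119.2 sabins.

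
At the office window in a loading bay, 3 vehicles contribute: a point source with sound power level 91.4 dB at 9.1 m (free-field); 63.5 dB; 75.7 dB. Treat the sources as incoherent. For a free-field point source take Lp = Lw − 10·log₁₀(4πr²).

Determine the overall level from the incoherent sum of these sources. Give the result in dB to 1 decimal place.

76.1 dB

Source at 9.1 m: Lp = 91.4 − 10·log₁₀(4π·9.1²) = 91.4 − 10·log₁₀(1040.621) = 61.2 dB.
Converting to relative power and adding: 10^(61.2/10) + 10^(63.5/10) + 10^(75.7/10) = 4.071e+07.
Combined level = 10 log₁₀(4.071e+07) = 76.1 dB.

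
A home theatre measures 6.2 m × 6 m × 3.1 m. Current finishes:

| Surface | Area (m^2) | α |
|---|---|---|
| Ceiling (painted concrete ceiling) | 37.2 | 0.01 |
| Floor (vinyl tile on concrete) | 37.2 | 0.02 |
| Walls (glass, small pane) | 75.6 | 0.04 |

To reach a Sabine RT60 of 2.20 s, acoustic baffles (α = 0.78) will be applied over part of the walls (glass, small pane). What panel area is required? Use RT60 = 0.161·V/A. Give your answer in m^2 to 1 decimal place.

5.8

Equivalent absorption area: A₁ = 37.2*0.01 + 37.2*0.02 + 75.6*0.04 = 4.140 m^2.
V = 115.32 m³. Target absorption A₂ = 0.161 × 115.32 / 2.20 = 8.439 sabins.
ΔA needed = 8.439 − 4.140 = 4.299 sabins.
Net gain per m^2: Δα = 0.78 − 0.04 = 0.74.
Panel area = 4.299 / 0.74 = 5.8 m^2.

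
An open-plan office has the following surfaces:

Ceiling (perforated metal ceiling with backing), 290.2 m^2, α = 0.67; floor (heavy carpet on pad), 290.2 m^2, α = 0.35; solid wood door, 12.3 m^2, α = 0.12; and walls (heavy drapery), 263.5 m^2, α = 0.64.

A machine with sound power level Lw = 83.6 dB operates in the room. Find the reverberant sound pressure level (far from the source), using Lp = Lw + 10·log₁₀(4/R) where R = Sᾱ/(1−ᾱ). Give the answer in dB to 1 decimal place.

59.5 dB

A = 466.120 sabins; S = 856.2 m^2.
ᾱ = 466.120/856.2 = 0.5444; R = Sᾱ/(1−ᾱ) = 466.120/(1−0.5444) = 1023.090 m^2.
Lp = Lw + 10 log₁₀(4/R) = 83.6 -24.08 = 59.5 dB.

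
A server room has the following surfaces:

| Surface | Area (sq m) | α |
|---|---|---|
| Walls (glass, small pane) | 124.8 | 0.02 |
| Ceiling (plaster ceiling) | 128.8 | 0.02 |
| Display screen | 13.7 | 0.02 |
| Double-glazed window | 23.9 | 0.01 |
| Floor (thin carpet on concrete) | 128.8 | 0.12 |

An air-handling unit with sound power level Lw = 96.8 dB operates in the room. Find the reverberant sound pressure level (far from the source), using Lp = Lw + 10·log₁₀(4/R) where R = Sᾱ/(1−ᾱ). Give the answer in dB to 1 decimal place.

89.4 dB

A = 21.041 sabins; S = 420.0 sq m.
ᾱ = 0.0501, so room constant R = A/(1−ᾱ) = 22.151 sq m.
Lp = 96.8 + 10·log₁₀(4/22.151) = 96.8 + (-7.43) = 89.4 dB.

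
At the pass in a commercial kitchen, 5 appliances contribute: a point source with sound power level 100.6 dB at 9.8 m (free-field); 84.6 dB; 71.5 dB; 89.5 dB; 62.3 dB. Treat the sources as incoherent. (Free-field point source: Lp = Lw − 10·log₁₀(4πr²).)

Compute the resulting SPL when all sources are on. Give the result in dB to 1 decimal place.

90.8 dB

Source at 9.8 m: Lp = 100.6 − 10·log₁₀(4π·9.8²) = 100.6 − 10·log₁₀(1206.874) = 69.8 dB.
Converting to relative power and adding: 10^(69.8/10) + 10^(84.6/10) + 10^(71.5/10) + 10^(89.5/10) + 10^(62.3/10) = 1.205e+09.
L_total = 10·log₁₀(1.205e+09) = 90.8 dB.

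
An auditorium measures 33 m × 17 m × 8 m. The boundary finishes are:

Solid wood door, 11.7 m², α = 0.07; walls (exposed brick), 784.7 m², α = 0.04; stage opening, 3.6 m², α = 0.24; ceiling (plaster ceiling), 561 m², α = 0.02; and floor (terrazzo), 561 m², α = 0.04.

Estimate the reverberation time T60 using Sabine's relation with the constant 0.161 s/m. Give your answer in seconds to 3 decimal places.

10.828 s

Total absorption A = 11.7*0.07 + 784.7*0.04 + 3.6*0.24 + 561*0.02 + 561*0.04
  = 0.819 + 31.388 + 0.864 + 11.220 + 22.440 = 66.731 m² sabins.
Room volume: 4488 m³.
T = 0.161 V/A = 0.161·4488/66.731 = 10.828 s.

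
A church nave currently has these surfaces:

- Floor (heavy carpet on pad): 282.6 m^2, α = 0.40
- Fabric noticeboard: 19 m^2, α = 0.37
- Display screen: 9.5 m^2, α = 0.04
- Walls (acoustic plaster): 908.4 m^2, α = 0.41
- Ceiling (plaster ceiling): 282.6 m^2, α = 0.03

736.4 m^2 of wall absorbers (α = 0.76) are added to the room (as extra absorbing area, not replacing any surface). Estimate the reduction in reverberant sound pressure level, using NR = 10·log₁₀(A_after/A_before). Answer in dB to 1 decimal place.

3.3 dB

Total absorption A_before = 282.6·0.40 + 19·0.37 + 9.5·0.04 + 908.4·0.41 + 282.6·0.03
  = 113.040 + 7.030 + 0.380 + 372.444 + 8.478 = 501.372 m^2 sabins.
Added absorption = 736.4 × 0.76 = 559.664 sabins.
A_after = 501.372 + 559.664 = 1061.036 sabins.
NR = 10·log₁₀(1061.036/501.372) = 3.3 dB.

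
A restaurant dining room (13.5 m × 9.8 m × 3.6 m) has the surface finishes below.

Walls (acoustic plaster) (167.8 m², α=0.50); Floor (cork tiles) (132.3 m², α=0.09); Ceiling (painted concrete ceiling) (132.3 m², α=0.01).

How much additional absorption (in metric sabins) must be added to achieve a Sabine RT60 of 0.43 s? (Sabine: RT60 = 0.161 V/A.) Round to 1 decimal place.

Total absorption A₁ = 167.8·0.50 + 132.3·0.09 + 132.3·0.01
  = 83.900 + 11.907 + 1.323 = 97.130 m² sabins.
Target A₂ = 0.161·476.28/0.43 = 178.328 sabins (V = 476.28 m³).
ΔA = A₂ − A₁ = 178.328 − 97.130 = 81.2 sabins.

81.2 sabins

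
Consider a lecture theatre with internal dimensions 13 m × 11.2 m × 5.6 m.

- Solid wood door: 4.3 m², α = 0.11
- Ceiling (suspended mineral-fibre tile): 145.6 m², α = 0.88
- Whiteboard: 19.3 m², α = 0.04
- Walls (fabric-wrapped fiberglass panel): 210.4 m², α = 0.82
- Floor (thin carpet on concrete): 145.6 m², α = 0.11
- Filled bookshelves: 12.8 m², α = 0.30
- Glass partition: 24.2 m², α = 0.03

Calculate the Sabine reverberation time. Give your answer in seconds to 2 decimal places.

0.41 s

Summing Sᵢαᵢ: 0.473 + 128.128 + 0.772 + 172.528 + 16.016 + 3.840 + 0.726 → A = 322.483 sabins.
Volume V = 13 × 11.2 × 5.6 = 815.36 m³.
T = 0.161 V/A = 0.161·815.36/322.483 = 0.41 s.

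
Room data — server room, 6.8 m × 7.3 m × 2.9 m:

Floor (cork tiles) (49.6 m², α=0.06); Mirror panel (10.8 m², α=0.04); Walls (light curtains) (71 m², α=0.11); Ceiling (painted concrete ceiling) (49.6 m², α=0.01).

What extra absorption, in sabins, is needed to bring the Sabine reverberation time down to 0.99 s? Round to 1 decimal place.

A₁ = Σ Sᵢαᵢ = 49.6×0.06 + 10.8×0.04 + 71×0.11 + 49.6×0.01 = 11.714 sabins.
Target A₂ = 0.161·143.956/0.99 = 23.411 sabins (V = 143.956 m³).
ΔA = A₂ − A₁ = 23.411 − 11.714 = 11.7 sabins.

11.7 sabins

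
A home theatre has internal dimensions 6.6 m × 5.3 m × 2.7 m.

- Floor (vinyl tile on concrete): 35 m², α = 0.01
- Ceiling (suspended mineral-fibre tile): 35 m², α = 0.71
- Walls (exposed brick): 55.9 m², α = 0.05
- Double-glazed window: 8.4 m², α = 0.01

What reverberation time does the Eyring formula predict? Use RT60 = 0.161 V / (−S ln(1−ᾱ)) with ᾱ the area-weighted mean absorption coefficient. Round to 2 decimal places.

Total surface area S = 35 + 35 + 55.9 + 8.4 = 134.3 m².
Σ(Sᵢαᵢ) = 35·0.01 + 35·0.71 + 55.9·0.05 + 8.4·0.01 = 28.079.
Mean coefficient ᾱ = A/S = 0.2091.
−S·ln(1−ᾱ) = −134.3 × ln(1 − 0.2091) = 31.505.
V = 6.6 × 5.3 × 2.7 = 94.446 m³.
RT60 = 0.161 × 94.446 / 31.505 = 0.48 s.

0.48 sec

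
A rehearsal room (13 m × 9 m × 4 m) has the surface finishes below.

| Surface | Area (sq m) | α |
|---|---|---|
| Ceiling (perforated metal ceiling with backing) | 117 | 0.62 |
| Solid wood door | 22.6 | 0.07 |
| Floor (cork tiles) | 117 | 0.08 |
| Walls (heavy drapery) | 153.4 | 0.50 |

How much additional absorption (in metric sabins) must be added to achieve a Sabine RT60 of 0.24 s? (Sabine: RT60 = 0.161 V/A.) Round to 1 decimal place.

153.8 sabins

Total absorption A₁ = 117×0.62 + 22.6×0.07 + 117×0.08 + 153.4×0.50
  = 72.540 + 1.582 + 9.360 + 76.700 = 160.182 sq m sabins.
For T = 0.24 s, need A₂ = 0.161·V/T = 0.161·468/0.24 = 313.950 sabins.
Additional absorption ΔA = 313.950 − 160.182 = 153.8 sabins.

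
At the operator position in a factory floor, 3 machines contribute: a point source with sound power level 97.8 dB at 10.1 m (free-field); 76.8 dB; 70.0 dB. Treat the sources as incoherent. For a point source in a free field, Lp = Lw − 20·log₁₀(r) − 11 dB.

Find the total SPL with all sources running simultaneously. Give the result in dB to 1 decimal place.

Source at 10.1 m: Lp = 97.8 − 20·log₁₀(10.1) − 11 = 66.7 dB.
Sum in the linear (power) domain: Σ 10^(Lᵢ/10) = 10^(66.7/10) + 10^(76.8/10) + 10^(70.0/10) = 6.254e+07.
Back to dB: 10·log₁₀ Σ = 78.0 dB.

78.0 dB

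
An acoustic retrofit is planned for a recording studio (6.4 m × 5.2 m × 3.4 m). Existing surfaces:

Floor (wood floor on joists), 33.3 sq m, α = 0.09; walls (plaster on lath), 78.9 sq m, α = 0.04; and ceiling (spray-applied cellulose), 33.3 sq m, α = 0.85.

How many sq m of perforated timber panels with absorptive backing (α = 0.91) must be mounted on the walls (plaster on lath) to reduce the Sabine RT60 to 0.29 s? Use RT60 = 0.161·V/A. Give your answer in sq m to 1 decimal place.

32.6

A₁ = Σ Sᵢαᵢ = 33.3×0.09 + 78.9×0.04 + 33.3×0.85 = 34.458 sabins.
Required A₂ = 0.161·113.152/0.29 = 62.819 sabins.
Absorption to add: 62.819 − 34.458 = 28.361 sabins.
Net gain per sq m: Δα = 0.91 − 0.04 = 0.87.
Area = ΔA/Δα = 28.361/0.87 = 32.6 sq m.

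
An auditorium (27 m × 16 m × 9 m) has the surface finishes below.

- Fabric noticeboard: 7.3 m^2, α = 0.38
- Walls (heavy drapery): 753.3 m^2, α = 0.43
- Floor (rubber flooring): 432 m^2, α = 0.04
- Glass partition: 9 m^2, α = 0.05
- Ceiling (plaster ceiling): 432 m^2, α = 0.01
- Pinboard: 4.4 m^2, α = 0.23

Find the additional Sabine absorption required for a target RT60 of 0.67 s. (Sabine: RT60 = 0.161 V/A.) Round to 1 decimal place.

Total absorption A₁ = 7.3×0.38 + 753.3×0.43 + 432×0.04 + 9×0.05 + 432×0.01 + 4.4×0.23
  = 2.774 + 323.919 + 17.280 + 0.450 + 4.320 + 1.012 = 349.755 m^2 sabins.
For T = 0.67 s, need A₂ = 0.161·V/T = 0.161·3888/0.67 = 934.281 sabins.
Additional absorption ΔA = 934.281 − 349.755 = 584.5 sabins.

584.5 sabins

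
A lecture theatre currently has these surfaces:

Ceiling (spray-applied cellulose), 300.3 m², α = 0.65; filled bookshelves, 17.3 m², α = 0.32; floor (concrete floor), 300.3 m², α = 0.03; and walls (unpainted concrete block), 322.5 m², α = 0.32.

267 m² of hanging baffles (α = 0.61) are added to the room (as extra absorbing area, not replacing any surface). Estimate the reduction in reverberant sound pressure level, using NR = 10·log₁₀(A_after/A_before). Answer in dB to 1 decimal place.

Summing Sᵢαᵢ: 195.195 + 5.536 + 9.009 + 103.200 → A_before = 312.940 sabins.
Added absorption = 267 × 0.61 = 162.870 sabins.
A_after = 312.940 + 162.870 = 475.810 sabins.
Reduction = 10 log₁₀(A_after/A_before) = 10 log₁₀(1.5205) = 1.8 dB.

1.8 dB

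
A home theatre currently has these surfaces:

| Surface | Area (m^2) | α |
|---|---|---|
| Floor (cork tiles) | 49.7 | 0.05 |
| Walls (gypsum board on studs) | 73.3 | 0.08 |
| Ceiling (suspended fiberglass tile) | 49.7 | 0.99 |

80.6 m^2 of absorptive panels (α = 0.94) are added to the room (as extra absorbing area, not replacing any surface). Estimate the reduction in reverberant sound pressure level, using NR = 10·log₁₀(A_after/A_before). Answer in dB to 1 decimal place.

Summing Sᵢαᵢ: 2.485 + 5.864 + 49.203 → A_before = 57.552 sabins.
Treatment contributes 80.6·0.94 = 75.764 sabins.
A_after = 57.552 + 75.764 = 133.316 sabins.
NR = 10·log₁₀(133.316/57.552) = 3.6 dB.

3.6 dB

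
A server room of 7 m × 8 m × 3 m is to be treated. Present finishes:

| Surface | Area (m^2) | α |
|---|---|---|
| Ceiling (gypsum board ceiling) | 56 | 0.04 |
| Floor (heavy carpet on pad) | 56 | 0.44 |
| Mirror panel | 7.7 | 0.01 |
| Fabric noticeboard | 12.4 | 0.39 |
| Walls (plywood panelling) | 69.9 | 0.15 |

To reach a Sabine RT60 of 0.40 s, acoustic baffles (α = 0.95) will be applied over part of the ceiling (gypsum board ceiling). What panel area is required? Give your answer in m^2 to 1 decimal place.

Equivalent absorption area: A₁ = 56×0.04 + 56×0.44 + 7.7×0.01 + 12.4×0.39 + 69.9×0.15 = 42.278 m^2.
V = 168 m³. Target absorption A₂ = 0.161 × 168 / 0.40 = 67.620 sabins.
Absorption to add: 67.620 − 42.278 = 25.342 sabins.
Net gain per m^2: Δα = 0.95 − 0.04 = 0.91.
Area = ΔA/Δα = 25.342/0.91 = 27.8 m^2.

27.8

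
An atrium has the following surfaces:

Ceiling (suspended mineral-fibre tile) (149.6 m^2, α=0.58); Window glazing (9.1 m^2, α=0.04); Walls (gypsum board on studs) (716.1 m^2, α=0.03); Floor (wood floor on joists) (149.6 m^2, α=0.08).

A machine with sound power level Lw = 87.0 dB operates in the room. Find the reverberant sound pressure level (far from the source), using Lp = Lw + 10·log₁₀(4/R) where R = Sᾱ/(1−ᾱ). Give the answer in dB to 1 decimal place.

71.7 dB

Σ(Sᵢαᵢ) = 149.6·0.58 + 9.1·0.04 + 716.1·0.03 + 149.6·0.08 = 120.583; total area S = 1024.4 m^2.
ᾱ = 120.583/1024.4 = 0.1177; R = Sᾱ/(1−ᾱ) = 120.583/(1−0.1177) = 136.669 m^2.
Lp = Lw + 10 log₁₀(4/R) = 87.0 -15.34 = 71.7 dB.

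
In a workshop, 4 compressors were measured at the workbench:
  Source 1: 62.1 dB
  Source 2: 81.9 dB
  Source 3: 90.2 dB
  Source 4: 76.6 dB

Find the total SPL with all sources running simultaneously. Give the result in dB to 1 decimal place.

91.0 dB

Converting to relative power and adding: 10^(62.1/10) + 10^(81.9/10) + 10^(90.2/10) + 10^(76.6/10) = 1.249e+09.
Back to dB: 10·log₁₀ Σ = 91.0 dB.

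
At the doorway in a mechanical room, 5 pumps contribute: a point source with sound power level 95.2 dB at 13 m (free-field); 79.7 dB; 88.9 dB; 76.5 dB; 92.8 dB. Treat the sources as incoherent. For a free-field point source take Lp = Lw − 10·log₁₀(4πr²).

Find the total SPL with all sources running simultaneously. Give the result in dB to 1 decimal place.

94.5 dB

Source at 13 m: Lp = 95.2 − 10·log₁₀(4π·13²) = 95.2 − 10·log₁₀(2123.717) = 61.9 dB.
Sum in the linear (power) domain: Σ 10^(Lᵢ/10) = 10^(61.9/10) + 10^(79.7/10) + 10^(88.9/10) + 10^(76.5/10) + 10^(92.8/10) = 2.821e+09.
Back to dB: 10·log₁₀ Σ = 94.5 dB.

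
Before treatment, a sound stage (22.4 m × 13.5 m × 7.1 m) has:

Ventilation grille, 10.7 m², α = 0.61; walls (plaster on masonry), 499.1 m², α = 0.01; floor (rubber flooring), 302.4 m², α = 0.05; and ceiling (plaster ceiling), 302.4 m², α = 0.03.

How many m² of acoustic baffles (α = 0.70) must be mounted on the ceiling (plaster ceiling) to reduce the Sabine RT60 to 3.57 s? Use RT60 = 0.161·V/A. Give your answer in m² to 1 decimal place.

A₁ = Σ Sᵢαᵢ = 10.7*0.61 + 499.1*0.01 + 302.4*0.05 + 302.4*0.03 = 35.710 sabins.
V = 2147.04 m³. Target absorption A₂ = 0.161 × 2147.04 / 3.57 = 96.827 sabins.
ΔA needed = 96.827 − 35.710 = 61.117 sabins.
Net gain per m²: Δα = 0.70 − 0.03 = 0.67.
Panel area = 61.117 / 0.67 = 91.2 m².

91.2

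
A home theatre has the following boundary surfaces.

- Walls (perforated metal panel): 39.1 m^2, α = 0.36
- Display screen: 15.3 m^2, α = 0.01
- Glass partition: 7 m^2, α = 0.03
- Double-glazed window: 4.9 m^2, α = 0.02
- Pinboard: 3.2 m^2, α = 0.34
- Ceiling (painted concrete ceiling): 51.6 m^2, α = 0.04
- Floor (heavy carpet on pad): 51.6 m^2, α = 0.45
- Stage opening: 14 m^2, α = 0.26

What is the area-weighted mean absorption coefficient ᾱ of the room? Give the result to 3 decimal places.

0.239

Total surface area S = 186.7 m^2.
A = 39.1·0.36 + 15.3·0.01 + 7·0.03 + 4.9·0.02 + 3.2·0.34 + 51.6·0.04 + 51.6·0.45 + 14·0.26 = 44.549 sabins.
ᾱ = A/S = 0.239.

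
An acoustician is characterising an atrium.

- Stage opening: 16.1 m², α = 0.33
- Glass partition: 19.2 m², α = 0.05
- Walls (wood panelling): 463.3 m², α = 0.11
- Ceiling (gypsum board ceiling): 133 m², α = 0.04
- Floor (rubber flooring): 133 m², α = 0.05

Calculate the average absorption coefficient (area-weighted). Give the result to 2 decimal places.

Total surface area S = 764.6 m².
Weighted sum Σ Sα = 69.206.
ᾱ = 69.206 / 764.6 = 0.09.

0.09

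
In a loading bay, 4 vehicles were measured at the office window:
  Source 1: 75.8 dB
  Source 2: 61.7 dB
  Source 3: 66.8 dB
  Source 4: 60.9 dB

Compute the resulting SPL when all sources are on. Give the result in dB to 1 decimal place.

76.6 dB

Converting to relative power and adding: 10^(75.8/10) + 10^(61.7/10) + 10^(66.8/10) + 10^(60.9/10) = 4.551e+07.
L_total = 10·log₁₀(4.551e+07) = 76.6 dB.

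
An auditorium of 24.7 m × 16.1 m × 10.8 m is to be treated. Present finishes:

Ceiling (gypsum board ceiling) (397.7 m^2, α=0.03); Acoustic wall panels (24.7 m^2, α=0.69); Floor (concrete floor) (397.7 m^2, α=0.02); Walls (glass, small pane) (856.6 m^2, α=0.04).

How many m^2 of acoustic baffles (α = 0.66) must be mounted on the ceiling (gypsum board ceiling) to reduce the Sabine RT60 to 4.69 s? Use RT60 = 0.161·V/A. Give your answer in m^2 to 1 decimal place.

Equivalent absorption area: A₁ = 397.7×0.03 + 24.7×0.69 + 397.7×0.02 + 856.6×0.04 = 71.192 m^2.
V = 4294.836 m³. Target absorption A₂ = 0.161 × 4294.836 / 4.69 = 147.435 sabins.
ΔA needed = 147.435 − 71.192 = 76.243 sabins.
Net gain per m^2: Δα = 0.66 − 0.03 = 0.63.
Panel area = 76.243 / 0.63 = 121.0 m^2.

121.0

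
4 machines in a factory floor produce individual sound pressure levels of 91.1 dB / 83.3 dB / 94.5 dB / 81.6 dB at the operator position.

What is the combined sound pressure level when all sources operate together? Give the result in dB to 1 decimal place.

96.5 dB

Converting to relative power and adding: 10^(91.1/10) + 10^(83.3/10) + 10^(94.5/10) + 10^(81.6/10) = 4.465e+09.
L_total = 10·log₁₀(4.465e+09) = 96.5 dB.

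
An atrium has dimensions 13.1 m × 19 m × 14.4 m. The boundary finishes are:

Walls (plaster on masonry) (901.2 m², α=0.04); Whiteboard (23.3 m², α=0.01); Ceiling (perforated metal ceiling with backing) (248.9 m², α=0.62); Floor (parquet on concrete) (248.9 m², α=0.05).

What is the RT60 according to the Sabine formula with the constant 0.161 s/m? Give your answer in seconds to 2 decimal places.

Total absorption A = 901.2×0.04 + 23.3×0.01 + 248.9×0.62 + 248.9×0.05
  = 36.048 + 0.233 + 154.318 + 12.445 = 203.044 m² sabins.
Room volume: 3584.16 m³.
T = 0.161 V/A = 0.161·3584.16/203.044 = 2.84 s.

2.84 s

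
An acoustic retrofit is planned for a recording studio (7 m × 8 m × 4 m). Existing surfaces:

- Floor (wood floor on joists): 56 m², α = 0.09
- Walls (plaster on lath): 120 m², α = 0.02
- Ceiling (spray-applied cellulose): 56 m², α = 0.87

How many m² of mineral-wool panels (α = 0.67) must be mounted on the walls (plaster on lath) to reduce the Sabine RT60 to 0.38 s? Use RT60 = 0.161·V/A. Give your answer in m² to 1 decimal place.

Equivalent absorption area: A₁ = 56·0.09 + 120·0.02 + 56·0.87 = 56.160 m².
V = 224 m³. Target absorption A₂ = 0.161 × 224 / 0.38 = 94.905 sabins.
ΔA needed = 94.905 − 56.160 = 38.745 sabins.
Each m² of panel replacing the walls (plaster on lath) adds (0.67 − 0.02) = 0.65 sabins.
Area = ΔA/Δα = 38.745/0.65 = 59.6 m².

59.6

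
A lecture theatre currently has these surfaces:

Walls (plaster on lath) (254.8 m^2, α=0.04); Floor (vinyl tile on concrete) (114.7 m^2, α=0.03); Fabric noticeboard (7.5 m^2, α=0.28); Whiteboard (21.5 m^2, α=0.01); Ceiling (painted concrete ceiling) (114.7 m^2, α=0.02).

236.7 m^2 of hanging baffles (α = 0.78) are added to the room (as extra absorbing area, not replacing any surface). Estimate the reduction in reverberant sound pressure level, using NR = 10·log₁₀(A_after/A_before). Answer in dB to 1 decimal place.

Summing Sᵢαᵢ: 10.192 + 3.441 + 2.100 + 0.215 + 2.294 → A_before = 18.242 sabins.
Treatment contributes 236.7·0.78 = 184.626 sabins.
A_after = 18.242 + 184.626 = 202.868 sabins.
NR = 10·log₁₀(202.868/18.242) = 10.5 dB.

10.5 dB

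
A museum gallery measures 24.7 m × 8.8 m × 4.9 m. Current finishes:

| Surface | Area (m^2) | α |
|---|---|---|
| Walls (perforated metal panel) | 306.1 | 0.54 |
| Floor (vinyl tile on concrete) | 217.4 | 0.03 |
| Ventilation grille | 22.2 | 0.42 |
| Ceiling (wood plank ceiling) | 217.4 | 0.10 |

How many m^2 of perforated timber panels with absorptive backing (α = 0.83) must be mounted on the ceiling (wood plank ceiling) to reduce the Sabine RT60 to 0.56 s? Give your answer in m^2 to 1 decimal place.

141.5

Equivalent absorption area: A₁ = 306.1×0.54 + 217.4×0.03 + 22.2×0.42 + 217.4×0.10 = 202.880 m^2.
V = 1065.064 m³. Target absorption A₂ = 0.161 × 1065.064 / 0.56 = 306.206 sabins.
Absorption to add: 306.206 − 202.880 = 103.326 sabins.
Each m^2 of panel replacing the ceiling (wood plank ceiling) adds (0.83 − 0.10) = 0.73 sabins.
Area = ΔA/Δα = 103.326/0.73 = 141.5 m^2.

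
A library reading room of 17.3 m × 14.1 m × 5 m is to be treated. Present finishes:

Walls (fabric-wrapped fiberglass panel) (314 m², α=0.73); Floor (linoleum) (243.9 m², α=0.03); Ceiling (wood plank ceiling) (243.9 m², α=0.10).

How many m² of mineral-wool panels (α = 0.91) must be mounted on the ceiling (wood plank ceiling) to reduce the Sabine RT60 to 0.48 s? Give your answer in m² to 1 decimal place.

A₁ = Σ Sᵢαᵢ = 314×0.73 + 243.9×0.03 + 243.9×0.10 = 260.927 sabins.
V = 1219.65 m³. Target absorption A₂ = 0.161 × 1219.65 / 0.48 = 409.091 sabins.
Absorption to add: 409.091 − 260.927 = 148.164 sabins.
Each m² of panel replacing the ceiling (wood plank ceiling) adds (0.91 − 0.10) = 0.81 sabins.
Area = ΔA/Δα = 148.164/0.81 = 182.9 m².

182.9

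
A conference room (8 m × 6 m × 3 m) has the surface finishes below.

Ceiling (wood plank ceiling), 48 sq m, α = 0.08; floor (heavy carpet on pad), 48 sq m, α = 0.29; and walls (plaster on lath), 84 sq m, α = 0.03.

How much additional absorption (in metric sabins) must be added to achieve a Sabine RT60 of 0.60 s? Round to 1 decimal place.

Total absorption A₁ = 48*0.08 + 48*0.29 + 84*0.03
  = 3.840 + 13.920 + 2.520 = 20.280 sq m sabins.
Target A₂ = 0.161·144/0.60 = 38.640 sabins (V = 144 m³).
Additional absorption ΔA = 38.640 − 20.280 = 18.4 sabins.

18.4 sabins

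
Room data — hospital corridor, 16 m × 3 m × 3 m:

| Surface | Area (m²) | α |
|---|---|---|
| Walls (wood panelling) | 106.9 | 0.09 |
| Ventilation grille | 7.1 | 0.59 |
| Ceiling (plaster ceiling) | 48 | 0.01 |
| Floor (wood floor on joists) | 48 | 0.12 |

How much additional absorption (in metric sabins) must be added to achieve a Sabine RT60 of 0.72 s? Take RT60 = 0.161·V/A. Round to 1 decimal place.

12.2 sabins

Summing Sᵢαᵢ: 9.621 + 4.189 + 0.480 + 5.760 → A₁ = 20.050 sabins.
V = 144 m³. Required absorption A₂ = 0.161 × 144 / 0.72 = 32.200 sabins.
ΔA = A₂ − A₁ = 32.200 − 20.050 = 12.2 sabins.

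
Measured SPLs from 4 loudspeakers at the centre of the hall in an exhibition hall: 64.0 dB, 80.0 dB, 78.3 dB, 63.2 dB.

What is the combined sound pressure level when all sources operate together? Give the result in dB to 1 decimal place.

Converting to relative power and adding: 10^(64.0/10) + 10^(80.0/10) + 10^(78.3/10) + 10^(63.2/10) = 1.722e+08.
Back to dB: 10·log₁₀ Σ = 82.4 dB.

82.4 dB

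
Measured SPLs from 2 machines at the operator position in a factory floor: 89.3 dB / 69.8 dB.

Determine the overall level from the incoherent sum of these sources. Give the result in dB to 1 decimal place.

Sum in the linear (power) domain: Σ 10^(Lᵢ/10) = 10^(89.3/10) + 10^(69.8/10) = 8.607e+08.
Back to dB: 10·log₁₀ Σ = 89.3 dB.

89.3 dB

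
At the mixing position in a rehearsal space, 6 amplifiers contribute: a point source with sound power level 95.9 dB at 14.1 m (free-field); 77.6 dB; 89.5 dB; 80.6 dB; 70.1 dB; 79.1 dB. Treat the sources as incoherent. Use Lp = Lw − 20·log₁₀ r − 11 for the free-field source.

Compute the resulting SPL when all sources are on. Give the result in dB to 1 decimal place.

Source at 14.1 m: Lp = 95.9 − 20·log₁₀(14.1) − 11 = 61.9 dB.
Σ 10^(Lᵢ/10) = 1.157e+09.
Combined level = 10 log₁₀(1.157e+09) = 90.6 dB.

90.6 dB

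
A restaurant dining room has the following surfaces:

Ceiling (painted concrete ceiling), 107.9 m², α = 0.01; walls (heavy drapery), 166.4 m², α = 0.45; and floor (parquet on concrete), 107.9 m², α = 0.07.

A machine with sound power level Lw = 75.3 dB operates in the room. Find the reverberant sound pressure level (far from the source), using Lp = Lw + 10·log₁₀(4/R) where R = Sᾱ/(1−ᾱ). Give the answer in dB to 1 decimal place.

Σ(Sᵢαᵢ) = 107.9×0.01 + 166.4×0.45 + 107.9×0.07 = 83.512; total area S = 382.2 m².
ᾱ = 83.512/382.2 = 0.2185; R = Sᾱ/(1−ᾱ) = 83.512/(1−0.2185) = 106.861 m².
Lp = Lw + 10 log₁₀(4/R) = 75.3 -14.27 = 61.0 dB.

61.0 dB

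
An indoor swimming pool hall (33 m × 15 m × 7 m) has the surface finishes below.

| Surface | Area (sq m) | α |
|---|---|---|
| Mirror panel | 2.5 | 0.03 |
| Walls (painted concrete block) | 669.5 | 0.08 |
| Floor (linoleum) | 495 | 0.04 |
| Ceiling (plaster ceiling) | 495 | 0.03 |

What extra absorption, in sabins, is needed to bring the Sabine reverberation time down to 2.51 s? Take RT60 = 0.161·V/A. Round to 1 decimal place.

134.0 sabins

Total absorption A₁ = 2.5*0.03 + 669.5*0.08 + 495*0.04 + 495*0.03
  = 0.075 + 53.560 + 19.800 + 14.850 = 88.285 sq m sabins.
V = 3465 m³. Required absorption A₂ = 0.161 × 3465 / 2.51 = 222.257 sabins.
Shortfall: 222.257 − 88.285 = 134.0 sabins.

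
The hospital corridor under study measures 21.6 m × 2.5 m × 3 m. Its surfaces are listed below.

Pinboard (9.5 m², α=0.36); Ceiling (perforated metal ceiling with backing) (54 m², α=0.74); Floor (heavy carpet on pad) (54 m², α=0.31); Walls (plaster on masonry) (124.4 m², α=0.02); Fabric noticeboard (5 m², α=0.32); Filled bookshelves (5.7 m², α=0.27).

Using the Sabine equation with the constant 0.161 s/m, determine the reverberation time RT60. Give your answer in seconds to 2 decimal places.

Summing Sᵢαᵢ: 3.420 + 39.960 + 16.740 + 2.488 + 1.600 + 1.539 → A = 65.747 sabins.
V = 21.6·2.5·3 = 162 m³.
Sabine: RT60 = 0.161 × 162 / 65.747 = 0.40 s.

0.40 s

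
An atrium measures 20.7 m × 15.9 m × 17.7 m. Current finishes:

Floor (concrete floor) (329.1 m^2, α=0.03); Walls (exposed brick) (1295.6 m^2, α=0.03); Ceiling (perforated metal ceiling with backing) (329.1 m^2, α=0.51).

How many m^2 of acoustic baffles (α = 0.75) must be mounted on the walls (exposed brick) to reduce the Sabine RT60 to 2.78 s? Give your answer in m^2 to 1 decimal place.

Summing Sᵢαᵢ: 9.873 + 38.868 + 167.841 → A₁ = 216.582 sabins.
Required A₂ = 0.161·5825.601/2.78 = 337.382 sabins.
Absorption to add: 337.382 − 216.582 = 120.800 sabins.
Net gain per m^2: Δα = 0.75 − 0.03 = 0.72.
Area = ΔA/Δα = 120.800/0.72 = 167.8 m^2.

167.8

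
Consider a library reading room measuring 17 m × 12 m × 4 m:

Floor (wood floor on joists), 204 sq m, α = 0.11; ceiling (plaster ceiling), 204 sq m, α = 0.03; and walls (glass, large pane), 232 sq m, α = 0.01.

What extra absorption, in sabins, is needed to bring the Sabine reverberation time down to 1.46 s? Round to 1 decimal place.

59.1 sabins

Equivalent absorption area: A₁ = 204*0.11 + 204*0.03 + 232*0.01 = 30.880 sq m.
V = 816 m³. Required absorption A₂ = 0.161 × 816 / 1.46 = 89.984 sabins.
Shortfall: 89.984 − 30.880 = 59.1 sabins.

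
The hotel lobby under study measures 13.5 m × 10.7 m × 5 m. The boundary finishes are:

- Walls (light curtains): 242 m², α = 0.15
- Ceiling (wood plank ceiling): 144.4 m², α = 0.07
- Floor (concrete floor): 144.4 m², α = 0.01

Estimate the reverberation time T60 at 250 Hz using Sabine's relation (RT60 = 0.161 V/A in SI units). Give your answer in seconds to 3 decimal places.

Summing Sᵢαᵢ: 36.300 + 10.108 + 1.444 → A = 47.852 sabins.
V = 13.5·10.7·5 = 722.25 m³.
RT60 = 0.161 · V / A = 0.161 × 722.25 / 47.852 = 2.430 s.

2.430 s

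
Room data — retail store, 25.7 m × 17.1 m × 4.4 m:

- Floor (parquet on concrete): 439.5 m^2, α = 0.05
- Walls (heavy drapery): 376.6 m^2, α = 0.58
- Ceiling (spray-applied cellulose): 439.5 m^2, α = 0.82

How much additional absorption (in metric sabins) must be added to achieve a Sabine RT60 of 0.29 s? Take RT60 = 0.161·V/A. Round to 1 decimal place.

472.7 sabins

Summing Sᵢαᵢ: 21.975 + 218.428 + 360.390 → A₁ = 600.793 sabins.
Target A₂ = 0.161·1933.668/0.29 = 1073.519 sabins (V = 1933.668 m³).
Shortfall: 1073.519 − 600.793 = 472.7 sabins.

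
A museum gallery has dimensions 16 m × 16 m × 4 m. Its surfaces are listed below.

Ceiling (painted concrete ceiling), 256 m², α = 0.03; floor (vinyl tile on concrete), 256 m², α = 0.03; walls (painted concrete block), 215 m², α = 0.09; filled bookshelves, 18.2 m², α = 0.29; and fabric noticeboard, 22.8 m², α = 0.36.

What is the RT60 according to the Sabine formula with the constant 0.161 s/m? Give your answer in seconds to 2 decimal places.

Total absorption A = 256×0.03 + 256×0.03 + 215×0.09 + 18.2×0.29 + 22.8×0.36
  = 7.680 + 7.680 + 19.350 + 5.278 + 8.208 = 48.196 m² sabins.
Volume V = 16 × 16 × 4 = 1024 m³.
RT60 = 0.161 · V / A = 0.161 × 1024 / 48.196 = 3.42 s.

3.42 s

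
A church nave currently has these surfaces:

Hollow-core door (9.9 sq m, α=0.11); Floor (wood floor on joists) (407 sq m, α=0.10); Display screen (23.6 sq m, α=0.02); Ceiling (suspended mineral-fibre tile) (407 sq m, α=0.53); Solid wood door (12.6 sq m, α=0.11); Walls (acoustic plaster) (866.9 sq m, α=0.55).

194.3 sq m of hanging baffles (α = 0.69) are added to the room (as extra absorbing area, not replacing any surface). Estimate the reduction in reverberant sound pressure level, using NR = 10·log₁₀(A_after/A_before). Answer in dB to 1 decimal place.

Summing Sᵢαᵢ: 1.089 + 40.700 + 0.472 + 215.710 + 1.386 + 476.795 → A_before = 736.152 sabins.
Added absorption = 194.3 × 0.69 = 134.067 sabins.
A_after = 736.152 + 134.067 = 870.219 sabins.
NR = 10·log₁₀(870.219/736.152) = 0.7 dB.

0.7 dB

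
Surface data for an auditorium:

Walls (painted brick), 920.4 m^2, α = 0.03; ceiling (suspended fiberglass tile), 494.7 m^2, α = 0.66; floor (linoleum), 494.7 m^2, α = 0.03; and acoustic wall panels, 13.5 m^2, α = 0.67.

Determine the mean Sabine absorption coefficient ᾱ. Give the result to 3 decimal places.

0.197

Total surface area S = 1923.3 m^2.
A = 920.4*0.03 + 494.7*0.66 + 494.7*0.03 + 13.5*0.67 = 378.000 sabins.
ᾱ = 378.000 / 1923.3 = 0.197.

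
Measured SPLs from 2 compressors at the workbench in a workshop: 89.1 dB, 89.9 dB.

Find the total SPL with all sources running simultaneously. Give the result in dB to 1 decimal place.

Sum in the linear (power) domain: Σ 10^(Lᵢ/10) = 10^(89.1/10) + 10^(89.9/10) = 1.79e+09.
Combined level = 10 log₁₀(1.79e+09) = 92.5 dB.

92.5 dB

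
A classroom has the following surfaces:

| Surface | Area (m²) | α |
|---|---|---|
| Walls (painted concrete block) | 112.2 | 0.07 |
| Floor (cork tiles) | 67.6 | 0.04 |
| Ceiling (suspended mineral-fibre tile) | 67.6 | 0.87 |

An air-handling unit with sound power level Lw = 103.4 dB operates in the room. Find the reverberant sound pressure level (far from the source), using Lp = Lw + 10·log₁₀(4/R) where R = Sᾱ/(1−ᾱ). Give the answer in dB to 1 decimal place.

89.6 dB

Σ(Sᵢαᵢ) = 112.2×0.07 + 67.6×0.04 + 67.6×0.87 = 69.370; total area S = 247.4 m².
ᾱ = 69.370/247.4 = 0.2804; R = Sᾱ/(1−ᾱ) = 69.370/(1−0.2804) = 96.401 m².
Lp = Lw + 10 log₁₀(4/R) = 103.4 -13.82 = 89.6 dB.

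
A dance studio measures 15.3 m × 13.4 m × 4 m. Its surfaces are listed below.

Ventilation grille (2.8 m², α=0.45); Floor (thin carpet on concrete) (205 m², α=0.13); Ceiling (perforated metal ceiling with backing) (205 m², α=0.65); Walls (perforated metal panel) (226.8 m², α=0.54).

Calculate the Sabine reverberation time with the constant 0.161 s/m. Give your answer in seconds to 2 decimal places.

0.47 s

Summing Sᵢαᵢ: 1.260 + 26.650 + 133.250 + 122.472 → A = 283.632 sabins.
V = 15.3·13.4·4 = 820.08 m³.
RT60 = 0.161 · V / A = 0.161 × 820.08 / 283.632 = 0.47 s.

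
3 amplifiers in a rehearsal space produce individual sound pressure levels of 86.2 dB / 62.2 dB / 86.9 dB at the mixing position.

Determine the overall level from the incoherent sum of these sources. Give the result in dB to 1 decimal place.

Sum in the linear (power) domain: Σ 10^(Lᵢ/10) = 10^(86.2/10) + 10^(62.2/10) + 10^(86.9/10) = 9.083e+08.
Combined level = 10 log₁₀(9.083e+08) = 89.6 dB.

89.6 dB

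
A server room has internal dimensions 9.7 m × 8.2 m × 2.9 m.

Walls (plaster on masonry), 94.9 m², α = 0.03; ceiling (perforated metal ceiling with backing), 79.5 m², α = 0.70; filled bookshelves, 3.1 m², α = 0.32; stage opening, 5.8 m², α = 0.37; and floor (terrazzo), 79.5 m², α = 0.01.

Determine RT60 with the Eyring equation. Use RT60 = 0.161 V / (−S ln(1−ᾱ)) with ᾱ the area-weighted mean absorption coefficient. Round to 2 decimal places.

S = Σ Sᵢ = 262.8 m².
Absorption A = 94.9·0.03 + 79.5·0.70 + 3.1·0.32 + 5.8·0.37 + 79.5·0.01 = 62.430 sabins.
ᾱ = 62.430 / 262.8 = 0.2376.
Eyring denominator: −S ln(1−ᾱ) = 71.293.
V = 9.7 × 8.2 × 2.9 = 230.666 m³.
T = 0.161·V/[−S·ln(1−ᾱ)] = 0.161·230.666/71.293 = 0.52 s.

0.52 seconds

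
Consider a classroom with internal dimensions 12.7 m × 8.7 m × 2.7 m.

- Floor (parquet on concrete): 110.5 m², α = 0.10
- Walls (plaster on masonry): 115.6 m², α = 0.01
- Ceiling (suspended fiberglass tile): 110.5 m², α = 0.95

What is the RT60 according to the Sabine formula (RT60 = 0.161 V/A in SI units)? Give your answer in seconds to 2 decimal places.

Summing Sᵢαᵢ: 11.050 + 1.156 + 104.975 → A = 117.181 sabins.
V = 12.7·8.7·2.7 = 298.323 m³.
T = 0.161 V/A = 0.161·298.323/117.181 = 0.41 s.

0.41 seconds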